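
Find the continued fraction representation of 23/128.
[0; 5, 1, 1, 3, 3]

Euclidean algorithm steps:
23 = 0 × 128 + 23
128 = 5 × 23 + 13
23 = 1 × 13 + 10
13 = 1 × 10 + 3
10 = 3 × 3 + 1
3 = 3 × 1 + 0
Continued fraction: [0; 5, 1, 1, 3, 3]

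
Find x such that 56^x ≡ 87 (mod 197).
133

Baby-step giant-step with step n = ⌈√197⌉ = 15.
Baby steps 56^j mod 197 (j:value) for j=0..14: 0:1, 1:56, 2:181, 3:89, 4:59, 5:152, 6:41, 7:129, 8:132, 9:103, 10:55, 11:125, 12:105, 13:167, 14:93.
Giant-step multiplier: 56^(-15) ≡ 56^(196-15) = 56^181 ≡ 126 (mod 197).
Giant steps γ_i = 87·126^i mod 197: γ_0=87, γ_1=127, γ_2=45, γ_3=154, γ_4=98, γ_5=134, γ_6=139, γ_7=178, γ_8=167 (in table at j=13).
x = i·n + j = 8·15 + 13 = 133.
Check: 56^133 ≡ 87 (mod 197).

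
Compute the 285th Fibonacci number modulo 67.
32

Matrix identity: Q^n = [[F_(n+1), F_n], [F_n, F_(n-1)]] with Q = [[1,1],[1,0]].
n = 285 = 100011101₂. Square-and-multiply, entries mod 67:
Q^1 = [[1,1],[1,0]]
Q^2 = (Q^1)² = [[2,1],[1,1]]
Q^4 = (Q^2)² = [[5,3],[3,2]]
Q^8 = (Q^4)² = [[34,21],[21,13]]
Q^17 = (Q^8)²·Q = [[38,56],[56,49]]
Q^35 = (Q^17)²·Q = [[5,24],[24,48]]
Q^71 = (Q^35)²·Q = [[64,65],[65,66]]
Q^142 = (Q^71)² = [[13,8],[8,5]]
Q^285 = (Q^142)²·Q = [[42,32],[32,10]]
F_285 mod 67 = Q^285[0][1] = 32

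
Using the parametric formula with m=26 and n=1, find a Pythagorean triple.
(675, 52, 677)

Euclid's formula: a = m² - n², b = 2mn, c = m² + n²
m = 26, n = 1
a = 26² - 1² = 676 - 1 = 675
b = 2 × 26 × 1 = 52
c = 26² + 1² = 676 + 1 = 677
Verification: 675² + 52² = 455625 + 2704 = 458329 = 677² ✓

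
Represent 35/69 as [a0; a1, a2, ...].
[0; 1, 1, 34]

Euclidean algorithm steps:
35 = 0 × 69 + 35
69 = 1 × 35 + 34
35 = 1 × 34 + 1
34 = 34 × 1 + 0
Continued fraction: [0; 1, 1, 34]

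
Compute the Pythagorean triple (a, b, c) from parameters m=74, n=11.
(5355, 1628, 5597)

Euclid's formula: a = m² - n², b = 2mn, c = m² + n²
m = 74, n = 11
a = 74² - 11² = 5476 - 121 = 5355
b = 2 × 74 × 11 = 1628
c = 74² + 11² = 5476 + 121 = 5597
Verification: 5355² + 1628² = 28676025 + 2650384 = 31326409 = 5597² ✓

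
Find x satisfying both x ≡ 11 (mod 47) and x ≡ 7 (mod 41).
622

Using Chinese Remainder Theorem:
M = 47 × 41 = 1927
M1 = 41, M2 = 47
y1 = 41^(-1) mod 47 = 39
y2 = 47^(-1) mod 41 = 7
x = (11×41×39 + 7×47×7) mod 1927 = 622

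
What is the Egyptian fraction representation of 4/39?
1/10 + 1/390

Greedy algorithm:
4/39: ceiling(39/4) = 10, use 1/10
1/390: ceiling(390/1) = 390, use 1/390
Result: 4/39 = 1/10 + 1/390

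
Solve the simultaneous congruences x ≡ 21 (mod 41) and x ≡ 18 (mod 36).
882

Using Chinese Remainder Theorem:
M = 41 × 36 = 1476
M1 = 36, M2 = 41
y1 = 36^(-1) mod 41 = 8
y2 = 41^(-1) mod 36 = 29
x = (21×36×8 + 18×41×29) mod 1476 = 882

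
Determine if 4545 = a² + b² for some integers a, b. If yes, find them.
24² + 63² (a=24, b=63)

Factorization: 4545 = 3^2 × 5 × 101
By Fermat: n is sum of two squares iff every prime p ≡ 3 (mod 4) appears to even power.
All primes ≡ 3 (mod 4) appear to even power.
Search a = 0, 1, 2, … for 4545 - a² a perfect square: first hit at a = 24: 4545 - 576 = 3969 = 63².
4545 = 24² + 63² = 576 + 3969 ✓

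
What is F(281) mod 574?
83

Matrix identity: Q^n = [[F_(n+1), F_n], [F_n, F_(n-1)]] with Q = [[1,1],[1,0]].
n = 281 = 100011001₂. Square-and-multiply, entries mod 574:
Q^1 = [[1,1],[1,0]]
Q^2 = (Q^1)² = [[2,1],[1,1]]
Q^4 = (Q^2)² = [[5,3],[3,2]]
Q^8 = (Q^4)² = [[34,21],[21,13]]
Q^17 = (Q^8)²·Q = [[288,449],[449,413]]
Q^35 = (Q^17)²·Q = [[38,415],[415,197]]
Q^70 = (Q^35)² = [[321,519],[519,376]]
Q^140 = (Q^70)² = [[450,123],[123,327]]
Q^281 = (Q^140)²·Q = [[370,83],[83,287]]
F_281 mod 574 = Q^281[0][1] = 83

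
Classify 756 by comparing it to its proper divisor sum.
abundant

Proper divisors of 756: sum = 1 + 2 + 3 + 4 + 6 + 7 + 9 + 12 + ... + 126 + 189 + 252 + 378 (23 divisors) = 1484
Since 1484 > 756, 756 is abundant.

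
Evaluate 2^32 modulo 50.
46

Repeated squaring. Binary of 32 = 100000.
2^1 ≡ 2 (mod 50); 2^2 ≡ 4 (mod 50); 2^4 ≡ 16 (mod 50); 2^8 ≡ 6 (mod 50); 2^16 ≡ 36 (mod 50); 2^32 ≡ 46 (mod 50)
2^32 = 2^32 ≡ 46 (mod 50)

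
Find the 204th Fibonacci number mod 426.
276

Matrix identity: Q^n = [[F_(n+1), F_n], [F_n, F_(n-1)]] with Q = [[1,1],[1,0]].
n = 204 = 11001100₂. Square-and-multiply, entries mod 426:
Q^1 = [[1,1],[1,0]]
Q^3 = (Q^1)²·Q = [[3,2],[2,1]]
Q^6 = (Q^3)² = [[13,8],[8,5]]
Q^12 = (Q^6)² = [[233,144],[144,89]]
Q^25 = (Q^12)²·Q = [[409,49],[49,360]]
Q^51 = (Q^25)²·Q = [[327,134],[134,193]]
Q^102 = (Q^51)² = [[67,242],[242,251]]
Q^204 = (Q^102)² = [[5,276],[276,155]]
F_204 mod 426 = Q^204[0][1] = 276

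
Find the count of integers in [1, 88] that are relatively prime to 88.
40

88 = 2^3 × 11
φ(n) = n × ∏(1 - 1/p) for each prime p dividing n
φ(88) = 88 × (1 - 1/2) × (1 - 1/11) = 40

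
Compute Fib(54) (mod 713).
54

Matrix identity: Q^n = [[F_(n+1), F_n], [F_n, F_(n-1)]] with Q = [[1,1],[1,0]].
n = 54 = 110110₂. Square-and-multiply, entries mod 713:
Q^1 = [[1,1],[1,0]]
Q^3 = (Q^1)²·Q = [[3,2],[2,1]]
Q^6 = (Q^3)² = [[13,8],[8,5]]
Q^13 = (Q^6)²·Q = [[377,233],[233,144]]
Q^27 = (Q^13)²·Q = [[526,343],[343,183]]
Q^54 = (Q^27)² = [[36,54],[54,695]]
F_54 mod 713 = Q^54[0][1] = 54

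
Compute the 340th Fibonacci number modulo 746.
463

Matrix identity: Q^n = [[F_(n+1), F_n], [F_n, F_(n-1)]] with Q = [[1,1],[1,0]].
n = 340 = 101010100₂. Square-and-multiply, entries mod 746:
Q^1 = [[1,1],[1,0]]
Q^2 = (Q^1)² = [[2,1],[1,1]]
Q^5 = (Q^2)²·Q = [[8,5],[5,3]]
Q^10 = (Q^5)² = [[89,55],[55,34]]
Q^21 = (Q^10)²·Q = [[553,502],[502,51]]
Q^42 = (Q^21)² = [[551,332],[332,219]]
Q^85 = (Q^42)²·Q = [[303,541],[541,508]]
Q^170 = (Q^85)² = [[300,103],[103,197]]
Q^340 = (Q^170)² = [[645,463],[463,182]]
F_340 mod 746 = Q^340[0][1] = 463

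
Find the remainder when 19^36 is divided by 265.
201

Repeated squaring. Binary of 36 = 100100.
19^1 ≡ 19 (mod 265); 19^2 ≡ 96 (mod 265); 19^4 ≡ 206 (mod 265); 19^8 ≡ 36 (mod 265); 19^16 ≡ 236 (mod 265); 19^32 ≡ 46 (mod 265)
19^36 = 19^4 × 19^32 ≡ 201 (mod 265)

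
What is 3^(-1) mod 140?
47

gcd(3, 140) = 1, so the inverse exists.
Extended Euclidean algorithm on (140, 3):
140 = 46 × 3 + 2  ⟹  2 = (1)·140 + (-46)·3
3 = 1 × 2 + 1  ⟹  1 = (-1)·140 + (47)·3
So (47)·3 ≡ 1 (mod 140), i.e. 3^(-1) ≡ 47 (mod 140).
Check: 3 × 47 = 141 ≡ 1 (mod 140)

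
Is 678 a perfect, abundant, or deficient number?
abundant

Proper divisors of 678: sum = 1 + 2 + 3 + 6 + 113 + 226 + 339 = 690
Since 690 > 678, 678 is abundant.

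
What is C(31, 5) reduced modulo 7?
0

Using Lucas' theorem:
Write n=31 and k=5 in base 7:
n in base 7: [4, 3]
k in base 7: [0, 5]
C(31,5) mod 7 = ∏ C(n_i, k_i) mod 7
Digit binomials (mod 7): C(4,0) = 1; C(3,5) = 0 (k_i > n_i)
Product: 1 × 0 = 0 ≡ 0 (mod 7)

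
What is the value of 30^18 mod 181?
46

Repeated squaring. Binary of 18 = 10010.
30^1 ≡ 30 (mod 181); 30^2 ≡ 176 (mod 181); 30^4 ≡ 25 (mod 181); 30^8 ≡ 82 (mod 181); 30^16 ≡ 27 (mod 181)
30^18 = 30^2 × 30^16 ≡ 46 (mod 181)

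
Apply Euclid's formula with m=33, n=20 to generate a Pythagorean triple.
(689, 1320, 1489)

Euclid's formula: a = m² - n², b = 2mn, c = m² + n²
m = 33, n = 20
a = 33² - 20² = 1089 - 400 = 689
b = 2 × 33 × 20 = 1320
c = 33² + 20² = 1089 + 400 = 1489
Verification: 689² + 1320² = 474721 + 1742400 = 2217121 = 1489² ✓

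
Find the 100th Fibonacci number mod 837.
210

Matrix identity: Q^n = [[F_(n+1), F_n], [F_n, F_(n-1)]] with Q = [[1,1],[1,0]].
n = 100 = 1100100₂. Square-and-multiply, entries mod 837:
Q^1 = [[1,1],[1,0]]
Q^3 = (Q^1)²·Q = [[3,2],[2,1]]
Q^6 = (Q^3)² = [[13,8],[8,5]]
Q^12 = (Q^6)² = [[233,144],[144,89]]
Q^25 = (Q^12)²·Q = [[28,532],[532,333]]
Q^50 = (Q^25)² = [[65,379],[379,523]]
Q^100 = (Q^50)² = [[554,210],[210,344]]
F_100 mod 837 = Q^100[0][1] = 210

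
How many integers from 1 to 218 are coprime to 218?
108

218 = 2 × 109
φ(n) = n × ∏(1 - 1/p) for each prime p dividing n
φ(218) = 218 × (1 - 1/2) × (1 - 1/109) = 108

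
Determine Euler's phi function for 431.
430

431 = 431
φ(n) = n × ∏(1 - 1/p) for each prime p dividing n
φ(431) = 431 × (1 - 1/431) = 430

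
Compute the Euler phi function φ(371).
312

371 = 7 × 53
φ(n) = n × ∏(1 - 1/p) for each prime p dividing n
φ(371) = 371 × (1 - 1/7) × (1 - 1/53) = 312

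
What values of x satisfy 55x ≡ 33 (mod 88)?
x ≡ 7 (mod 8)

gcd(55, 88) = 11, which divides 33, so solutions exist.
Divide through by 11: 5x ≡ 3 (mod 8).
Find 5^(-1) mod 8 by the extended Euclidean algorithm:
8 = 1 × 5 + 3  ⟹  3 = (1)·8 + (-1)·5
5 = 1 × 3 + 2  ⟹  2 = (-1)·8 + (2)·5
3 = 1 × 2 + 1  ⟹  1 = (2)·8 + (-3)·5
So (-3)·5 ≡ 1 (mod 8), i.e. 5^(-1) ≡ -3 ≡ 5 (mod 8).
x ≡ 5 × 3 = 15 ≡ 7 (mod 8).
Check: 55 × 7 = 385 ≡ 33 (mod 88).
x ≡ 7 (mod 8), giving 11 solutions mod 88.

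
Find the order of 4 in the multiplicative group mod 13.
6

13 is prime, so ord(4) divides φ(13) = 12.
Divisors of 12: 1, 2, 3, 4, 6, 12.
Repeated squaring: 4^1 ≡ 4, 4^2 ≡ 3, 4^4 ≡ 9, 4^8 ≡ 3 (mod 13).
Test 4^d mod 13 for each divisor d in increasing order:
4^1 ≡ 4
4^2 ≡ 3
4^3 = 4^2·4^1 ≡ 12
4^4 ≡ 9
4^6 = 4^4·4^2 ≡ 1  ← first divisor giving 1
The order is 6.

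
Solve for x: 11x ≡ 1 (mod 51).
14

gcd(11, 51) = 1, so the inverse exists.
Extended Euclidean algorithm on (51, 11):
51 = 4 × 11 + 7  ⟹  7 = (1)·51 + (-4)·11
11 = 1 × 7 + 4  ⟹  4 = (-1)·51 + (5)·11
7 = 1 × 4 + 3  ⟹  3 = (2)·51 + (-9)·11
4 = 1 × 3 + 1  ⟹  1 = (-3)·51 + (14)·11
So (14)·11 ≡ 1 (mod 51), i.e. 11^(-1) ≡ 14 (mod 51).
Check: 11 × 14 = 154 ≡ 1 (mod 51)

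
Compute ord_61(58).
5

61 is prime, so ord(58) divides φ(61) = 60.
Divisors of 60: 1, 2, 3, 4, 5, 6, 10, 12, 15, 20, 30, 60.
Repeated squaring: 58^1 ≡ 58, 58^2 ≡ 9, 58^4 ≡ 20, 58^8 ≡ 34, 58^16 ≡ 58, 58^32 ≡ 9 (mod 61).
Test 58^d mod 61 for each divisor d in increasing order:
58^1 ≡ 58
58^2 ≡ 9
58^3 = 58^2·58^1 ≡ 34
58^4 ≡ 20
58^5 = 58^4·58^1 ≡ 1  ← first divisor giving 1
The order is 5.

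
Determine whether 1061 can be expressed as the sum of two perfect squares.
10² + 31² (a=10, b=31)

Factorization: 1061 = 1061
By Fermat: n is sum of two squares iff every prime p ≡ 3 (mod 4) appears to even power.
All primes ≡ 3 (mod 4) appear to even power.
Search a = 0, 1, 2, … for 1061 - a² a perfect square: first hit at a = 10: 1061 - 100 = 961 = 31².
1061 = 10² + 31² = 100 + 961 ✓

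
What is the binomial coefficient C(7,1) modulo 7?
0

Using Lucas' theorem:
Write n=7 and k=1 in base 7:
n in base 7: [1, 0]
k in base 7: [0, 1]
C(7,1) mod 7 = ∏ C(n_i, k_i) mod 7
Digit binomials (mod 7): C(1,0) = 1; C(0,1) = 0 (k_i > n_i)
Product: 1 × 0 = 0 ≡ 0 (mod 7)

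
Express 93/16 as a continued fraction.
[5; 1, 4, 3]

Euclidean algorithm steps:
93 = 5 × 16 + 13
16 = 1 × 13 + 3
13 = 4 × 3 + 1
3 = 3 × 1 + 0
Continued fraction: [5; 1, 4, 3]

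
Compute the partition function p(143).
20390982757

p(n) counts ways to write n as a sum of positive integers (order ignored).
Euler's pentagonal recurrence: p(k) = p(k-1) + p(k-2) - p(k-5) - p(k-7) + p(k-12) + p(k-15) - ... (offsets j(3j∓1)/2, signs ++--, p(0)=1, p(<0)=0).
DP table for k = 0..142: p(0)=1, p(1)=1, p(2)=2, p(3)=3, p(4)=5, p(5)=7, p(6)=11, p(7)=15, p(8)=22, p(9)=30, p(10)=42, p(11)=56, p(12)=77, p(13)=101, p(14)=135, p(15)=176, p(16)=231, p(17)=297, p(18)=385, p(19)=490, p(20)=627, p(21)=792, p(22)=1002, p(23)=1255, p(24)=1575, p(25)=1958, p(26)=2436, p(27)=3010, p(28)=3718, p(29)=4565, p(30)=5604, p(31)=6842, p(32)=8349, p(33)=10143, p(34)=12310, p(35)=14883, p(36)=17977, p(37)=21637, p(38)=26015, p(39)=31185, p(40)=37338, p(41)=44583, p(42)=53174, p(43)=63261, p(44)=75175, p(45)=89134, p(46)=105558, p(47)=124754, p(48)=147273, p(49)=173525, p(50)=204226, p(51)=239943, p(52)=281589, p(53)=329931, p(54)=386155, p(55)=451276, p(56)=526823, p(57)=614154, p(58)=715220, p(59)=831820, p(60)=966467, p(61)=1121505, p(62)=1300156, p(63)=1505499, p(64)=1741630, p(65)=2012558, p(66)=2323520, p(67)=2679689, p(68)=3087735, p(69)=3554345, p(70)=4087968, p(71)=4697205, p(72)=5392783, p(73)=6185689, p(74)=7089500, p(75)=8118264, p(76)=9289091, p(77)=10619863, p(78)=12132164, p(79)=13848650, p(80)=15796476, p(81)=18004327, p(82)=20506255, p(83)=23338469, p(84)=26543660, p(85)=30167357, p(86)=34262962, p(87)=38887673, p(88)=44108109, p(89)=49995925, p(90)=56634173, p(91)=64112359, p(92)=72533807, p(93)=82010177, p(94)=92669720, p(95)=104651419, p(96)=118114304, p(97)=133230930, p(98)=150198136, p(99)=169229875, p(100)=190569292, p(101)=214481126, p(102)=241265379, p(103)=271248950, p(104)=304801365, p(105)=342325709, p(106)=384276336, p(107)=431149389, p(108)=483502844, p(109)=541946240, p(110)=607163746, p(111)=679903203, p(112)=761002156, p(113)=851376628, p(114)=952050665, p(115)=1064144451, p(116)=1188908248, p(117)=1327710076, p(118)=1482074143, p(119)=1653668665, p(120)=1844349560, p(121)=2056148051, p(122)=2291320912, p(123)=2552338241, p(124)=2841940500, p(125)=3163127352, p(126)=3519222692, p(127)=3913864295, p(128)=4351078600, p(129)=4835271870, p(130)=5371315400, p(131)=5964539504, p(132)=6620830889, p(133)=7346629512, p(134)=8149040695, p(135)=9035836076, p(136)=10015581680, p(137)=11097645016, p(138)=12292341831, p(139)=13610949895, p(140)=15065878135, p(141)=16670689208, p(142)=18440293320.
Final step: p(143) = p(142) + p(141) - p(138) - p(136) + p(131) + p(128) - p(121) - p(117) + p(108) + p(103) - p(92) - p(86) + p(73) + p(66) - p(51) - p(43) + p(26) + p(17)
= 18440293320 + 16670689208 - 12292341831 - 10015581680 + 5964539504 + 4351078600 - 2056148051 - 1327710076 + 483502844 + 271248950 - 72533807 - 34262962 + 6185689 + 2323520 - 239943 - 63261 + 2436 + 297
= 20390982757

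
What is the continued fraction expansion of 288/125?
[2; 3, 3, 2, 5]

Euclidean algorithm steps:
288 = 2 × 125 + 38
125 = 3 × 38 + 11
38 = 3 × 11 + 5
11 = 2 × 5 + 1
5 = 5 × 1 + 0
Continued fraction: [2; 3, 3, 2, 5]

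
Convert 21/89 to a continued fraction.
[0; 4, 4, 5]

Euclidean algorithm steps:
21 = 0 × 89 + 21
89 = 4 × 21 + 5
21 = 4 × 5 + 1
5 = 5 × 1 + 0
Continued fraction: [0; 4, 4, 5]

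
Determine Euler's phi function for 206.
102

206 = 2 × 103
φ(n) = n × ∏(1 - 1/p) for each prime p dividing n
φ(206) = 206 × (1 - 1/2) × (1 - 1/103) = 102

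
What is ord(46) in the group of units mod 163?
81

163 is prime, so ord(46) divides φ(163) = 162.
Divisors of 162: 1, 2, 3, 6, 9, 18, 27, 54, 81, 162.
Repeated squaring: 46^1 ≡ 46, 46^2 ≡ 160, 46^4 ≡ 9, 46^8 ≡ 81, 46^16 ≡ 41, 46^32 ≡ 51, 46^64 ≡ 156, 46^128 ≡ 49 (mod 163).
Test 46^d mod 163 for each divisor d in increasing order:
46^1 ≡ 46
46^2 ≡ 160
46^3 = 46^2·46^1 ≡ 25
46^6 = 46^4·46^2 ≡ 136
46^9 = 46^8·46^1 ≡ 140
46^18 = 46^16·46^2 ≡ 40
46^27 = 46^16·46^8·46^2·46^1 ≡ 58
46^54 = 46^32·46^16·46^4·46^2 ≡ 104
46^81 = 46^64·46^16·46^1 ≡ 1  ← first divisor giving 1
The order is 81.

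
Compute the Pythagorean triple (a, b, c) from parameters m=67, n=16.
(4233, 2144, 4745)

Euclid's formula: a = m² - n², b = 2mn, c = m² + n²
m = 67, n = 16
a = 67² - 16² = 4489 - 256 = 4233
b = 2 × 67 × 16 = 2144
c = 67² + 16² = 4489 + 256 = 4745
Verification: 4233² + 2144² = 17918289 + 4596736 = 22515025 = 4745² ✓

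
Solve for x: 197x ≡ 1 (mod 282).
209

gcd(197, 282) = 1, so the inverse exists.
Extended Euclidean algorithm on (282, 197):
282 = 1 × 197 + 85  ⟹  85 = (1)·282 + (-1)·197
197 = 2 × 85 + 27  ⟹  27 = (-2)·282 + (3)·197
85 = 3 × 27 + 4  ⟹  4 = (7)·282 + (-10)·197
27 = 6 × 4 + 3  ⟹  3 = (-44)·282 + (63)·197
4 = 1 × 3 + 1  ⟹  1 = (51)·282 + (-73)·197
So (-73)·197 ≡ 1 (mod 282), i.e. 197^(-1) ≡ -73 ≡ 209 (mod 282).
Check: 197 × 209 = 41173 ≡ 1 (mod 282)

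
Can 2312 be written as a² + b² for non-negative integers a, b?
14² + 46² (a=14, b=46)

Factorization: 2312 = 2^3 × 17^2
By Fermat: n is sum of two squares iff every prime p ≡ 3 (mod 4) appears to even power.
All primes ≡ 3 (mod 4) appear to even power.
Search a = 0, 1, 2, … for 2312 - a² a perfect square: first hit at a = 14: 2312 - 196 = 2116 = 46².
2312 = 14² + 46² = 196 + 2116 ✓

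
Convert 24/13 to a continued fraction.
[1; 1, 5, 2]

Euclidean algorithm steps:
24 = 1 × 13 + 11
13 = 1 × 11 + 2
11 = 5 × 2 + 1
2 = 2 × 1 + 0
Continued fraction: [1; 1, 5, 2]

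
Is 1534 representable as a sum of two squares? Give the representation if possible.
Not possible

Factorization: 1534 = 2 × 13 × 59
By Fermat: n is sum of two squares iff every prime p ≡ 3 (mod 4) appears to even power.
Prime(s) ≡ 3 (mod 4) with odd exponent: [(59, 1)]
Therefore 1534 cannot be expressed as a² + b².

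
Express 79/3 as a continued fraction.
[26; 3]

Euclidean algorithm steps:
79 = 26 × 3 + 1
3 = 3 × 1 + 0
Continued fraction: [26; 3]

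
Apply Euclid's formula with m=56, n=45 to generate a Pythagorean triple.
(1111, 5040, 5161)

Euclid's formula: a = m² - n², b = 2mn, c = m² + n²
m = 56, n = 45
a = 56² - 45² = 3136 - 2025 = 1111
b = 2 × 56 × 45 = 5040
c = 56² + 45² = 3136 + 2025 = 5161
Verification: 1111² + 5040² = 1234321 + 25401600 = 26635921 = 5161² ✓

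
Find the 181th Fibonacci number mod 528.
89

Matrix identity: Q^n = [[F_(n+1), F_n], [F_n, F_(n-1)]] with Q = [[1,1],[1,0]].
n = 181 = 10110101₂. Square-and-multiply, entries mod 528:
Q^1 = [[1,1],[1,0]]
Q^2 = (Q^1)² = [[2,1],[1,1]]
Q^5 = (Q^2)²·Q = [[8,5],[5,3]]
Q^11 = (Q^5)²·Q = [[144,89],[89,55]]
Q^22 = (Q^11)² = [[145,287],[287,386]]
Q^45 = (Q^22)²·Q = [[239,434],[434,333]]
Q^90 = (Q^45)² = [[485,88],[88,397]]
Q^181 = (Q^90)²·Q = [[89,89],[89,0]]
F_181 mod 528 = Q^181[0][1] = 89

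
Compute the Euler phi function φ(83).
82

83 = 83
φ(n) = n × ∏(1 - 1/p) for each prime p dividing n
φ(83) = 83 × (1 - 1/83) = 82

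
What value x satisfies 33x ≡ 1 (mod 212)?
45

gcd(33, 212) = 1, so the inverse exists.
Extended Euclidean algorithm on (212, 33):
212 = 6 × 33 + 14  ⟹  14 = (1)·212 + (-6)·33
33 = 2 × 14 + 5  ⟹  5 = (-2)·212 + (13)·33
14 = 2 × 5 + 4  ⟹  4 = (5)·212 + (-32)·33
5 = 1 × 4 + 1  ⟹  1 = (-7)·212 + (45)·33
So (45)·33 ≡ 1 (mod 212), i.e. 33^(-1) ≡ 45 (mod 212).
Check: 33 × 45 = 1485 ≡ 1 (mod 212)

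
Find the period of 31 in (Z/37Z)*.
4

37 is prime, so ord(31) divides φ(37) = 36.
Divisors of 36: 1, 2, 3, 4, 6, 9, 12, 18, 36.
Repeated squaring: 31^1 ≡ 31, 31^2 ≡ 36, 31^4 ≡ 1, 31^8 ≡ 1, 31^16 ≡ 1, 31^32 ≡ 1 (mod 37).
Test 31^d mod 37 for each divisor d in increasing order:
31^1 ≡ 31
31^2 ≡ 36
31^3 = 31^2·31^1 ≡ 6
31^4 ≡ 1  ← first divisor giving 1
The order is 4.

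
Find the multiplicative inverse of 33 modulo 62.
47

gcd(33, 62) = 1, so the inverse exists.
Extended Euclidean algorithm on (62, 33):
62 = 1 × 33 + 29  ⟹  29 = (1)·62 + (-1)·33
33 = 1 × 29 + 4  ⟹  4 = (-1)·62 + (2)·33
29 = 7 × 4 + 1  ⟹  1 = (8)·62 + (-15)·33
So (-15)·33 ≡ 1 (mod 62), i.e. 33^(-1) ≡ -15 ≡ 47 (mod 62).
Check: 33 × 47 = 1551 ≡ 1 (mod 62)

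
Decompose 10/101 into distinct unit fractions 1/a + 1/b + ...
1/11 + 1/124 + 1/27553 + 1/3795811492

Greedy algorithm:
10/101: ceiling(101/10) = 11, use 1/11
9/1111: ceiling(1111/9) = 124, use 1/124
5/137764: ceiling(137764/5) = 27553, use 1/27553
1/3795811492: ceiling(3795811492/1) = 3795811492, use 1/3795811492
Result: 10/101 = 1/11 + 1/124 + 1/27553 + 1/3795811492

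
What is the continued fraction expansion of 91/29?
[3; 7, 4]

Euclidean algorithm steps:
91 = 3 × 29 + 4
29 = 7 × 4 + 1
4 = 4 × 1 + 0
Continued fraction: [3; 7, 4]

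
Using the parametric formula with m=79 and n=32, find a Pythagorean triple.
(5217, 5056, 7265)

Euclid's formula: a = m² - n², b = 2mn, c = m² + n²
m = 79, n = 32
a = 79² - 32² = 6241 - 1024 = 5217
b = 2 × 79 × 32 = 5056
c = 79² + 32² = 6241 + 1024 = 7265
Verification: 5217² + 5056² = 27217089 + 25563136 = 52780225 = 7265² ✓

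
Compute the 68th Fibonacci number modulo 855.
681

Matrix identity: Q^n = [[F_(n+1), F_n], [F_n, F_(n-1)]] with Q = [[1,1],[1,0]].
n = 68 = 1000100₂. Square-and-multiply, entries mod 855:
Q^1 = [[1,1],[1,0]]
Q^2 = (Q^1)² = [[2,1],[1,1]]
Q^4 = (Q^2)² = [[5,3],[3,2]]
Q^8 = (Q^4)² = [[34,21],[21,13]]
Q^17 = (Q^8)²·Q = [[19,742],[742,132]]
Q^34 = (Q^17)² = [[305,37],[37,268]]
Q^68 = (Q^34)² = [[344,681],[681,518]]
F_68 mod 855 = Q^68[0][1] = 681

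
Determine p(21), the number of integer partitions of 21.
792

p(n) counts ways to write n as a sum of positive integers (order ignored).
Euler's pentagonal recurrence: p(k) = p(k-1) + p(k-2) - p(k-5) - p(k-7) + p(k-12) + p(k-15) - ... (offsets j(3j∓1)/2, signs ++--, p(0)=1, p(<0)=0).
DP table for k = 0..20: p(0)=1, p(1)=1, p(2)=2, p(3)=3, p(4)=5, p(5)=7, p(6)=11, p(7)=15, p(8)=22, p(9)=30, p(10)=42, p(11)=56, p(12)=77, p(13)=101, p(14)=135, p(15)=176, p(16)=231, p(17)=297, p(18)=385, p(19)=490, p(20)=627.
Final step: p(21) = p(20) + p(19) - p(16) - p(14) + p(9) + p(6)
= 627 + 490 - 231 - 135 + 30 + 11
= 792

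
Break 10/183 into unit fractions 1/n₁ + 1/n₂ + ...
1/19 + 1/497 + 1/864035 + 1/1493112098415

Greedy algorithm:
10/183: ceiling(183/10) = 19, use 1/19
7/3477: ceiling(3477/7) = 497, use 1/497
2/1728069: ceiling(1728069/2) = 864035, use 1/864035
1/1493112098415: ceiling(1493112098415/1) = 1493112098415, use 1/1493112098415
Result: 10/183 = 1/19 + 1/497 + 1/864035 + 1/1493112098415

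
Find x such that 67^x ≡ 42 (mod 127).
104

Baby-step giant-step with step n = ⌈√127⌉ = 12.
Baby steps 67^j mod 127 (j:value) for j=0..11: 0:1, 1:67, 2:44, 3:27, 4:31, 5:45, 6:94, 7:75, 8:72, 9:125, 10:120, 11:39.
Giant-step multiplier: 67^(-12) ≡ 67^(126-12) = 67^114 ≡ 87 (mod 127).
Giant steps γ_i = 42·87^i mod 127: γ_0=42, γ_1=98, γ_2=17, γ_3=82, γ_4=22, γ_5=9, γ_6=21, γ_7=49, γ_8=72 (in table at j=8).
x = i·n + j = 8·12 + 8 = 104.
Check: 67^104 ≡ 42 (mod 127).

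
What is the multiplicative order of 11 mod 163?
162

163 is prime, so ord(11) divides φ(163) = 162.
Divisors of 162: 1, 2, 3, 6, 9, 18, 27, 54, 81, 162.
Repeated squaring: 11^1 ≡ 11, 11^2 ≡ 121, 11^4 ≡ 134, 11^8 ≡ 26, 11^16 ≡ 24, 11^32 ≡ 87, 11^64 ≡ 71, 11^128 ≡ 151 (mod 163).
Test 11^d mod 163 for each divisor d in increasing order:
11^1 ≡ 11
11^2 ≡ 121
11^3 = 11^2·11^1 ≡ 27
11^6 = 11^4·11^2 ≡ 77
11^9 = 11^8·11^1 ≡ 123
11^18 = 11^16·11^2 ≡ 133
11^27 = 11^16·11^8·11^2·11^1 ≡ 59
11^54 = 11^32·11^16·11^4·11^2 ≡ 58
11^81 = 11^64·11^16·11^1 ≡ 162
11^162 = 11^128·11^32·11^2 ≡ 1  ← first divisor giving 1
The order is 162.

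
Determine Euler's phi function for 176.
80

176 = 2^4 × 11
φ(n) = n × ∏(1 - 1/p) for each prime p dividing n
φ(176) = 176 × (1 - 1/2) × (1 - 1/11) = 80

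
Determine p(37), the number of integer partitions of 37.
21637

p(n) counts ways to write n as a sum of positive integers (order ignored).
Euler's pentagonal recurrence: p(k) = p(k-1) + p(k-2) - p(k-5) - p(k-7) + p(k-12) + p(k-15) - ... (offsets j(3j∓1)/2, signs ++--, p(0)=1, p(<0)=0).
DP table for k = 0..36: p(0)=1, p(1)=1, p(2)=2, p(3)=3, p(4)=5, p(5)=7, p(6)=11, p(7)=15, p(8)=22, p(9)=30, p(10)=42, p(11)=56, p(12)=77, p(13)=101, p(14)=135, p(15)=176, p(16)=231, p(17)=297, p(18)=385, p(19)=490, p(20)=627, p(21)=792, p(22)=1002, p(23)=1255, p(24)=1575, p(25)=1958, p(26)=2436, p(27)=3010, p(28)=3718, p(29)=4565, p(30)=5604, p(31)=6842, p(32)=8349, p(33)=10143, p(34)=12310, p(35)=14883, p(36)=17977.
Final step: p(37) = p(36) + p(35) - p(32) - p(30) + p(25) + p(22) - p(15) - p(11) + p(2)
= 17977 + 14883 - 8349 - 5604 + 1958 + 1002 - 176 - 56 + 2
= 21637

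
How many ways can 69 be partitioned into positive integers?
3554345

p(n) counts ways to write n as a sum of positive integers (order ignored).
Euler's pentagonal recurrence: p(k) = p(k-1) + p(k-2) - p(k-5) - p(k-7) + p(k-12) + p(k-15) - ... (offsets j(3j∓1)/2, signs ++--, p(0)=1, p(<0)=0).
DP table for k = 0..68: p(0)=1, p(1)=1, p(2)=2, p(3)=3, p(4)=5, p(5)=7, p(6)=11, p(7)=15, p(8)=22, p(9)=30, p(10)=42, p(11)=56, p(12)=77, p(13)=101, p(14)=135, p(15)=176, p(16)=231, p(17)=297, p(18)=385, p(19)=490, p(20)=627, p(21)=792, p(22)=1002, p(23)=1255, p(24)=1575, p(25)=1958, p(26)=2436, p(27)=3010, p(28)=3718, p(29)=4565, p(30)=5604, p(31)=6842, p(32)=8349, p(33)=10143, p(34)=12310, p(35)=14883, p(36)=17977, p(37)=21637, p(38)=26015, p(39)=31185, p(40)=37338, p(41)=44583, p(42)=53174, p(43)=63261, p(44)=75175, p(45)=89134, p(46)=105558, p(47)=124754, p(48)=147273, p(49)=173525, p(50)=204226, p(51)=239943, p(52)=281589, p(53)=329931, p(54)=386155, p(55)=451276, p(56)=526823, p(57)=614154, p(58)=715220, p(59)=831820, p(60)=966467, p(61)=1121505, p(62)=1300156, p(63)=1505499, p(64)=1741630, p(65)=2012558, p(66)=2323520, p(67)=2679689, p(68)=3087735.
Final step: p(69) = p(68) + p(67) - p(64) - p(62) + p(57) + p(54) - p(47) - p(43) + p(34) + p(29) - p(18) - p(12)
= 3087735 + 2679689 - 1741630 - 1300156 + 614154 + 386155 - 124754 - 63261 + 12310 + 4565 - 385 - 77
= 3554345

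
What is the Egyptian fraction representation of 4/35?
1/9 + 1/315

Greedy algorithm:
4/35: ceiling(35/4) = 9, use 1/9
1/315: ceiling(315/1) = 315, use 1/315
Result: 4/35 = 1/9 + 1/315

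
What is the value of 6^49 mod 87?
57

Repeated squaring. Binary of 49 = 110001.
6^1 ≡ 6 (mod 87); 6^2 ≡ 36 (mod 87); 6^4 ≡ 78 (mod 87); 6^8 ≡ 81 (mod 87); 6^16 ≡ 36 (mod 87); 6^32 ≡ 78 (mod 87)
6^49 = 6^1 × 6^16 × 6^32 ≡ 57 (mod 87)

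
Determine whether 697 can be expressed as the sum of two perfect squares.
11² + 24² (a=11, b=24)

Factorization: 697 = 17 × 41
By Fermat: n is sum of two squares iff every prime p ≡ 3 (mod 4) appears to even power.
All primes ≡ 3 (mod 4) appear to even power.
Search a = 0, 1, 2, … for 697 - a² a perfect square: first hit at a = 11: 697 - 121 = 576 = 24².
697 = 11² + 24² = 121 + 576 ✓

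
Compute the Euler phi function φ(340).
128

340 = 2^2 × 5 × 17
φ(n) = n × ∏(1 - 1/p) for each prime p dividing n
φ(340) = 340 × (1 - 1/2) × (1 - 1/5) × (1 - 1/17) = 128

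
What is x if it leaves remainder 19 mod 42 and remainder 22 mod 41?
145

Using Chinese Remainder Theorem:
M = 42 × 41 = 1722
M1 = 41, M2 = 42
y1 = 41^(-1) mod 42 = 41
y2 = 42^(-1) mod 41 = 1
x = (19×41×41 + 22×42×1) mod 1722 = 145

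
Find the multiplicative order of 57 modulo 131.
130

131 is prime, so ord(57) divides φ(131) = 130.
Divisors of 130: 1, 2, 5, 10, 13, 26, 65, 130.
Repeated squaring: 57^1 ≡ 57, 57^2 ≡ 105, 57^4 ≡ 21, 57^8 ≡ 48, 57^16 ≡ 77, 57^32 ≡ 34, 57^64 ≡ 108, 57^128 ≡ 5 (mod 131).
Test 57^d mod 131 for each divisor d in increasing order:
57^1 ≡ 57
57^2 ≡ 105
57^5 = 57^4·57^1 ≡ 18
57^10 = 57^8·57^2 ≡ 62
57^13 = 57^8·57^4·57^1 ≡ 78
57^26 = 57^16·57^8·57^2 ≡ 58
57^65 = 57^64·57^1 ≡ 130
57^130 = 57^128·57^2 ≡ 1  ← first divisor giving 1
The order is 130.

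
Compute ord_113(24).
112

113 is prime, so ord(24) divides φ(113) = 112.
Divisors of 112: 1, 2, 4, 7, 8, 14, 16, 28, 56, 112.
Repeated squaring: 24^1 ≡ 24, 24^2 ≡ 11, 24^4 ≡ 8, 24^8 ≡ 64, 24^16 ≡ 28, 24^32 ≡ 106, 24^64 ≡ 49 (mod 113).
Test 24^d mod 113 for each divisor d in increasing order:
24^1 ≡ 24
24^2 ≡ 11
24^4 ≡ 8
24^7 = 24^4·24^2·24^1 ≡ 78
24^8 ≡ 64
24^14 = 24^8·24^4·24^2 ≡ 95
24^16 ≡ 28
24^28 = 24^16·24^8·24^4 ≡ 98
24^56 = 24^32·24^16·24^8 ≡ 112
24^112 = 24^64·24^32·24^16 ≡ 1  ← first divisor giving 1
The order is 112.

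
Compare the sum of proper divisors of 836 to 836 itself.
abundant

Proper divisors of 836: sum = 1 + 2 + 4 + 11 + 19 + 22 + 38 + 44 + 76 + 209 + 418 = 844
Since 844 > 836, 836 is abundant.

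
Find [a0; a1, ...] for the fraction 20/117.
[0; 5, 1, 5, 1, 2]

Euclidean algorithm steps:
20 = 0 × 117 + 20
117 = 5 × 20 + 17
20 = 1 × 17 + 3
17 = 5 × 3 + 2
3 = 1 × 2 + 1
2 = 2 × 1 + 0
Continued fraction: [0; 5, 1, 5, 1, 2]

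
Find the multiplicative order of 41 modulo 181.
180

181 is prime, so ord(41) divides φ(181) = 180.
Divisors of 180: 1, 2, 3, 4, 5, 6, 9, 10, 12, 15, 18, 20, 30, 36, 45, 60, 90, 180.
Repeated squaring: 41^1 ≡ 41, 41^2 ≡ 52, 41^4 ≡ 170, 41^8 ≡ 121, 41^16 ≡ 161, 41^32 ≡ 38, 41^64 ≡ 177, 41^128 ≡ 16 (mod 181).
Test 41^d mod 181 for each divisor d in increasing order:
41^1 ≡ 41
41^2 ≡ 52
41^3 = 41^2·41^1 ≡ 141
41^4 ≡ 170
41^5 = 41^4·41^1 ≡ 92
41^6 = 41^4·41^2 ≡ 152
41^9 = 41^8·41^1 ≡ 74
41^10 = 41^8·41^2 ≡ 138
41^12 = 41^8·41^4 ≡ 117
41^15 = 41^8·41^4·41^2·41^1 ≡ 26
41^18 = 41^16·41^2 ≡ 46
41^20 = 41^16·41^4 ≡ 39
41^30 = 41^16·41^8·41^4·41^2 ≡ 133
41^36 = 41^32·41^4 ≡ 125
41^45 = 41^32·41^8·41^4·41^1 ≡ 19
41^60 = 41^32·41^16·41^8·41^4 ≡ 132
41^90 = 41^64·41^16·41^8·41^2 ≡ 180
41^180 = 41^128·41^32·41^16·41^4 ≡ 1  ← first divisor giving 1
The order is 180.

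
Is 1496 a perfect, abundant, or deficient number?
abundant

Proper divisors of 1496: sum = 1 + 2 + 4 + 8 + 11 + 17 + 22 + 34 + 44 + 68 + 88 + 136 + 187 + 374 + 748 = 1744
Since 1744 > 1496, 1496 is abundant.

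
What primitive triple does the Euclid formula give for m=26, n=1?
(675, 52, 677)

Euclid's formula: a = m² - n², b = 2mn, c = m² + n²
m = 26, n = 1
a = 26² - 1² = 676 - 1 = 675
b = 2 × 26 × 1 = 52
c = 26² + 1² = 676 + 1 = 677
Verification: 675² + 52² = 455625 + 2704 = 458329 = 677² ✓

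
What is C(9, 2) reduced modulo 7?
1

Using Lucas' theorem:
Write n=9 and k=2 in base 7:
n in base 7: [1, 2]
k in base 7: [0, 2]
C(9,2) mod 7 = ∏ C(n_i, k_i) mod 7
Digit binomials (mod 7): C(1,0) = 1; C(2,2) = 1
Product: 1 × 1 = 1 ≡ 1 (mod 7)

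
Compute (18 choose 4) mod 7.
1

Using Lucas' theorem:
Write n=18 and k=4 in base 7:
n in base 7: [2, 4]
k in base 7: [0, 4]
C(18,4) mod 7 = ∏ C(n_i, k_i) mod 7
Digit binomials (mod 7): C(2,0) = 1; C(4,4) = 1
Product: 1 × 1 = 1 ≡ 1 (mod 7)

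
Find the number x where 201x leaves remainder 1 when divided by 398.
299

gcd(201, 398) = 1, so the inverse exists.
Extended Euclidean algorithm on (398, 201):
398 = 1 × 201 + 197  ⟹  197 = (1)·398 + (-1)·201
201 = 1 × 197 + 4  ⟹  4 = (-1)·398 + (2)·201
197 = 49 × 4 + 1  ⟹  1 = (50)·398 + (-99)·201
So (-99)·201 ≡ 1 (mod 398), i.e. 201^(-1) ≡ -99 ≡ 299 (mod 398).
Check: 201 × 299 = 60099 ≡ 1 (mod 398)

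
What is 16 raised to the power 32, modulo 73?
4

Repeated squaring. Binary of 32 = 100000.
16^1 ≡ 16 (mod 73); 16^2 ≡ 37 (mod 73); 16^4 ≡ 55 (mod 73); 16^8 ≡ 32 (mod 73); 16^16 ≡ 2 (mod 73); 16^32 ≡ 4 (mod 73)
16^32 = 16^32 ≡ 4 (mod 73)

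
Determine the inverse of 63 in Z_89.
65

gcd(63, 89) = 1, so the inverse exists.
Extended Euclidean algorithm on (89, 63):
89 = 1 × 63 + 26  ⟹  26 = (1)·89 + (-1)·63
63 = 2 × 26 + 11  ⟹  11 = (-2)·89 + (3)·63
26 = 2 × 11 + 4  ⟹  4 = (5)·89 + (-7)·63
11 = 2 × 4 + 3  ⟹  3 = (-12)·89 + (17)·63
4 = 1 × 3 + 1  ⟹  1 = (17)·89 + (-24)·63
So (-24)·63 ≡ 1 (mod 89), i.e. 63^(-1) ≡ -24 ≡ 65 (mod 89).
Check: 63 × 65 = 4095 ≡ 1 (mod 89)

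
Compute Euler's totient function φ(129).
84

129 = 3 × 43
φ(n) = n × ∏(1 - 1/p) for each prime p dividing n
φ(129) = 129 × (1 - 1/3) × (1 - 1/43) = 84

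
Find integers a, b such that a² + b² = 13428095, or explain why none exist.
Not possible

Factorization: 13428095 = 5 × 139^3
By Fermat: n is sum of two squares iff every prime p ≡ 3 (mod 4) appears to even power.
Prime(s) ≡ 3 (mod 4) with odd exponent: [(139, 3)]
Therefore 13428095 cannot be expressed as a² + b².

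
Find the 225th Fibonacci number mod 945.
925

Matrix identity: Q^n = [[F_(n+1), F_n], [F_n, F_(n-1)]] with Q = [[1,1],[1,0]].
n = 225 = 11100001₂. Square-and-multiply, entries mod 945:
Q^1 = [[1,1],[1,0]]
Q^3 = (Q^1)²·Q = [[3,2],[2,1]]
Q^7 = (Q^3)²·Q = [[21,13],[13,8]]
Q^14 = (Q^7)² = [[610,377],[377,233]]
Q^28 = (Q^14)² = [[149,291],[291,803]]
Q^56 = (Q^28)² = [[97,147],[147,895]]
Q^112 = (Q^56)² = [[778,294],[294,484]]
Q^225 = (Q^112)²·Q = [[568,925],[925,588]]
F_225 mod 945 = Q^225[0][1] = 925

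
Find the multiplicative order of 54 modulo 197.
49

197 is prime, so ord(54) divides φ(197) = 196.
Divisors of 196: 1, 2, 4, 7, 14, 28, 49, 98, 196.
Repeated squaring: 54^1 ≡ 54, 54^2 ≡ 158, 54^4 ≡ 142, 54^8 ≡ 70, 54^16 ≡ 172, 54^32 ≡ 34, 54^64 ≡ 171, 54^128 ≡ 85 (mod 197).
Test 54^d mod 197 for each divisor d in increasing order:
54^1 ≡ 54
54^2 ≡ 158
54^4 ≡ 142
54^7 = 54^4·54^2·54^1 ≡ 191
54^14 = 54^8·54^4·54^2 ≡ 36
54^28 = 54^16·54^8·54^4 ≡ 114
54^49 = 54^32·54^16·54^1 ≡ 1  ← first divisor giving 1
The order is 49.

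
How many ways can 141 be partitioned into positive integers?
16670689208

p(n) counts ways to write n as a sum of positive integers (order ignored).
Euler's pentagonal recurrence: p(k) = p(k-1) + p(k-2) - p(k-5) - p(k-7) + p(k-12) + p(k-15) - ... (offsets j(3j∓1)/2, signs ++--, p(0)=1, p(<0)=0).
DP table for k = 0..140: p(0)=1, p(1)=1, p(2)=2, p(3)=3, p(4)=5, p(5)=7, p(6)=11, p(7)=15, p(8)=22, p(9)=30, p(10)=42, p(11)=56, p(12)=77, p(13)=101, p(14)=135, p(15)=176, p(16)=231, p(17)=297, p(18)=385, p(19)=490, p(20)=627, p(21)=792, p(22)=1002, p(23)=1255, p(24)=1575, p(25)=1958, p(26)=2436, p(27)=3010, p(28)=3718, p(29)=4565, p(30)=5604, p(31)=6842, p(32)=8349, p(33)=10143, p(34)=12310, p(35)=14883, p(36)=17977, p(37)=21637, p(38)=26015, p(39)=31185, p(40)=37338, p(41)=44583, p(42)=53174, p(43)=63261, p(44)=75175, p(45)=89134, p(46)=105558, p(47)=124754, p(48)=147273, p(49)=173525, p(50)=204226, p(51)=239943, p(52)=281589, p(53)=329931, p(54)=386155, p(55)=451276, p(56)=526823, p(57)=614154, p(58)=715220, p(59)=831820, p(60)=966467, p(61)=1121505, p(62)=1300156, p(63)=1505499, p(64)=1741630, p(65)=2012558, p(66)=2323520, p(67)=2679689, p(68)=3087735, p(69)=3554345, p(70)=4087968, p(71)=4697205, p(72)=5392783, p(73)=6185689, p(74)=7089500, p(75)=8118264, p(76)=9289091, p(77)=10619863, p(78)=12132164, p(79)=13848650, p(80)=15796476, p(81)=18004327, p(82)=20506255, p(83)=23338469, p(84)=26543660, p(85)=30167357, p(86)=34262962, p(87)=38887673, p(88)=44108109, p(89)=49995925, p(90)=56634173, p(91)=64112359, p(92)=72533807, p(93)=82010177, p(94)=92669720, p(95)=104651419, p(96)=118114304, p(97)=133230930, p(98)=150198136, p(99)=169229875, p(100)=190569292, p(101)=214481126, p(102)=241265379, p(103)=271248950, p(104)=304801365, p(105)=342325709, p(106)=384276336, p(107)=431149389, p(108)=483502844, p(109)=541946240, p(110)=607163746, p(111)=679903203, p(112)=761002156, p(113)=851376628, p(114)=952050665, p(115)=1064144451, p(116)=1188908248, p(117)=1327710076, p(118)=1482074143, p(119)=1653668665, p(120)=1844349560, p(121)=2056148051, p(122)=2291320912, p(123)=2552338241, p(124)=2841940500, p(125)=3163127352, p(126)=3519222692, p(127)=3913864295, p(128)=4351078600, p(129)=4835271870, p(130)=5371315400, p(131)=5964539504, p(132)=6620830889, p(133)=7346629512, p(134)=8149040695, p(135)=9035836076, p(136)=10015581680, p(137)=11097645016, p(138)=12292341831, p(139)=13610949895, p(140)=15065878135.
Final step: p(141) = p(140) + p(139) - p(136) - p(134) + p(129) + p(126) - p(119) - p(115) + p(106) + p(101) - p(90) - p(84) + p(71) + p(64) - p(49) - p(41) + p(24) + p(15)
= 15065878135 + 13610949895 - 10015581680 - 8149040695 + 4835271870 + 3519222692 - 1653668665 - 1064144451 + 384276336 + 214481126 - 56634173 - 26543660 + 4697205 + 1741630 - 173525 - 44583 + 1575 + 176
= 16670689208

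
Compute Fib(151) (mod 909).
607

Matrix identity: Q^n = [[F_(n+1), F_n], [F_n, F_(n-1)]] with Q = [[1,1],[1,0]].
n = 151 = 10010111₂. Square-and-multiply, entries mod 909:
Q^1 = [[1,1],[1,0]]
Q^2 = (Q^1)² = [[2,1],[1,1]]
Q^4 = (Q^2)² = [[5,3],[3,2]]
Q^9 = (Q^4)²·Q = [[55,34],[34,21]]
Q^18 = (Q^9)² = [[545,766],[766,688]]
Q^37 = (Q^18)²·Q = [[260,233],[233,27]]
Q^75 = (Q^37)²·Q = [[597,83],[83,514]]
Q^151 = (Q^75)²·Q = [[102,607],[607,404]]
F_151 mod 909 = Q^151[0][1] = 607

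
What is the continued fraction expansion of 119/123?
[0; 1, 29, 1, 3]

Euclidean algorithm steps:
119 = 0 × 123 + 119
123 = 1 × 119 + 4
119 = 29 × 4 + 3
4 = 1 × 3 + 1
3 = 3 × 1 + 0
Continued fraction: [0; 1, 29, 1, 3]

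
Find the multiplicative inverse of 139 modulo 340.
159

gcd(139, 340) = 1, so the inverse exists.
Extended Euclidean algorithm on (340, 139):
340 = 2 × 139 + 62  ⟹  62 = (1)·340 + (-2)·139
139 = 2 × 62 + 15  ⟹  15 = (-2)·340 + (5)·139
62 = 4 × 15 + 2  ⟹  2 = (9)·340 + (-22)·139
15 = 7 × 2 + 1  ⟹  1 = (-65)·340 + (159)·139
So (159)·139 ≡ 1 (mod 340), i.e. 139^(-1) ≡ 159 (mod 340).
Check: 139 × 159 = 22101 ≡ 1 (mod 340)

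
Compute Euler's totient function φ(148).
72

148 = 2^2 × 37
φ(n) = n × ∏(1 - 1/p) for each prime p dividing n
φ(148) = 148 × (1 - 1/2) × (1 - 1/37) = 72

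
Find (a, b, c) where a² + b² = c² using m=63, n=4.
(3953, 504, 3985)

Euclid's formula: a = m² - n², b = 2mn, c = m² + n²
m = 63, n = 4
a = 63² - 4² = 3969 - 16 = 3953
b = 2 × 63 × 4 = 504
c = 63² + 4² = 3969 + 16 = 3985
Verification: 3953² + 504² = 15626209 + 254016 = 15880225 = 3985² ✓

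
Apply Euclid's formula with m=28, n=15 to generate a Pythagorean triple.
(559, 840, 1009)

Euclid's formula: a = m² - n², b = 2mn, c = m² + n²
m = 28, n = 15
a = 28² - 15² = 784 - 225 = 559
b = 2 × 28 × 15 = 840
c = 28² + 15² = 784 + 225 = 1009
Verification: 559² + 840² = 312481 + 705600 = 1018081 = 1009² ✓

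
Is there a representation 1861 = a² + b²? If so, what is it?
30² + 31² (a=30, b=31)

Factorization: 1861 = 1861
By Fermat: n is sum of two squares iff every prime p ≡ 3 (mod 4) appears to even power.
All primes ≡ 3 (mod 4) appear to even power.
Search a = 0, 1, 2, … for 1861 - a² a perfect square: first hit at a = 30: 1861 - 900 = 961 = 31².
1861 = 30² + 31² = 900 + 961 ✓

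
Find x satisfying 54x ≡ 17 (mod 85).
x ≡ 68 (mod 85)

gcd(54, 85) = 1, which divides 17, so solutions exist.
Find 54^(-1) mod 85 by the extended Euclidean algorithm:
85 = 1 × 54 + 31  ⟹  31 = (1)·85 + (-1)·54
54 = 1 × 31 + 23  ⟹  23 = (-1)·85 + (2)·54
31 = 1 × 23 + 8  ⟹  8 = (2)·85 + (-3)·54
23 = 2 × 8 + 7  ⟹  7 = (-5)·85 + (8)·54
8 = 1 × 7 + 1  ⟹  1 = (7)·85 + (-11)·54
So (-11)·54 ≡ 1 (mod 85), i.e. 54^(-1) ≡ -11 ≡ 74 (mod 85).
x ≡ 74 × 17 = 1258 ≡ 68 (mod 85).
Check: 54 × 68 = 3672 ≡ 17 (mod 85).
Unique solution: x ≡ 68 (mod 85)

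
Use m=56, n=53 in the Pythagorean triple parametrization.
(327, 5936, 5945)

Euclid's formula: a = m² - n², b = 2mn, c = m² + n²
m = 56, n = 53
a = 56² - 53² = 3136 - 2809 = 327
b = 2 × 56 × 53 = 5936
c = 56² + 53² = 3136 + 2809 = 5945
Verification: 327² + 5936² = 106929 + 35236096 = 35343025 = 5945² ✓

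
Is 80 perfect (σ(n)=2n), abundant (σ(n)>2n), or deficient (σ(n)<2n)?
abundant

Proper divisors of 80: sum = 1 + 2 + 4 + 5 + 8 + 10 + 16 + 20 + 40 = 106
Since 106 > 80, 80 is abundant.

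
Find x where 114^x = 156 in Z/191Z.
166

Baby-step giant-step with step n = ⌈√191⌉ = 14.
Baby steps 114^j mod 191 (j:value) for j=0..13: 0:1, 1:114, 2:8, 3:148, 4:64, 5:38, 6:130, 7:113, 8:85, 9:140, 10:107, 11:165, 12:92, 13:174.
Giant-step multiplier: 114^(-14) ≡ 114^(190-14) = 114^176 ≡ 75 (mod 191).
Giant steps γ_i = 156·75^i mod 191: γ_0=156, γ_1=49, γ_2=46, γ_3=12, γ_4=136, γ_5=77, γ_6=45, γ_7=128, γ_8=50, γ_9=121, γ_10=98, γ_11=92 (in table at j=12).
x = i·n + j = 11·14 + 12 = 166.
Check: 114^166 ≡ 156 (mod 191).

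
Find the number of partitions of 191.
1820701100652

p(n) counts ways to write n as a sum of positive integers (order ignored).
Euler's pentagonal recurrence: p(k) = p(k-1) + p(k-2) - p(k-5) - p(k-7) + p(k-12) + p(k-15) - ... (offsets j(3j∓1)/2, signs ++--, p(0)=1, p(<0)=0).
DP table for k = 0..190: p(0)=1, p(1)=1, p(2)=2, p(3)=3, p(4)=5, p(5)=7, p(6)=11, p(7)=15, p(8)=22, p(9)=30, p(10)=42, p(11)=56, p(12)=77, p(13)=101, p(14)=135, p(15)=176, p(16)=231, p(17)=297, p(18)=385, p(19)=490, p(20)=627, p(21)=792, p(22)=1002, p(23)=1255, p(24)=1575, p(25)=1958, p(26)=2436, p(27)=3010, p(28)=3718, p(29)=4565, p(30)=5604, p(31)=6842, p(32)=8349, p(33)=10143, p(34)=12310, p(35)=14883, p(36)=17977, p(37)=21637, p(38)=26015, p(39)=31185, p(40)=37338, p(41)=44583, p(42)=53174, p(43)=63261, p(44)=75175, p(45)=89134, p(46)=105558, p(47)=124754, p(48)=147273, p(49)=173525, p(50)=204226, p(51)=239943, p(52)=281589, p(53)=329931, p(54)=386155, p(55)=451276, p(56)=526823, p(57)=614154, p(58)=715220, p(59)=831820, p(60)=966467, p(61)=1121505, p(62)=1300156, p(63)=1505499, p(64)=1741630, p(65)=2012558, p(66)=2323520, p(67)=2679689, p(68)=3087735, p(69)=3554345, p(70)=4087968, p(71)=4697205, p(72)=5392783, p(73)=6185689, p(74)=7089500, p(75)=8118264, p(76)=9289091, p(77)=10619863, p(78)=12132164, p(79)=13848650, p(80)=15796476, p(81)=18004327, p(82)=20506255, p(83)=23338469, p(84)=26543660, p(85)=30167357, p(86)=34262962, p(87)=38887673, p(88)=44108109, p(89)=49995925, p(90)=56634173, p(91)=64112359, p(92)=72533807, p(93)=82010177, p(94)=92669720, p(95)=104651419, p(96)=118114304, p(97)=133230930, p(98)=150198136, p(99)=169229875, p(100)=190569292, p(101)=214481126, p(102)=241265379, p(103)=271248950, p(104)=304801365, p(105)=342325709, p(106)=384276336, p(107)=431149389, p(108)=483502844, p(109)=541946240, p(110)=607163746, p(111)=679903203, p(112)=761002156, p(113)=851376628, p(114)=952050665, p(115)=1064144451, p(116)=1188908248, p(117)=1327710076, p(118)=1482074143, p(119)=1653668665, p(120)=1844349560, p(121)=2056148051, p(122)=2291320912, p(123)=2552338241, p(124)=2841940500, p(125)=3163127352, p(126)=3519222692, p(127)=3913864295, p(128)=4351078600, p(129)=4835271870, p(130)=5371315400, p(131)=5964539504, p(132)=6620830889, p(133)=7346629512, p(134)=8149040695, p(135)=9035836076, p(136)=10015581680, p(137)=11097645016, p(138)=12292341831, p(139)=13610949895, p(140)=15065878135, p(141)=16670689208, p(142)=18440293320, p(143)=20390982757, p(144)=22540654445, p(145)=24908858009, p(146)=27517052599, p(147)=30388671978, p(148)=33549419497, p(149)=37027355200, p(150)=40853235313, p(151)=45060624582, p(152)=49686288421, p(153)=54770336324, p(154)=60356673280, p(155)=66493182097, p(156)=73232243759, p(157)=80630964769, p(158)=88751778802, p(159)=97662728555, p(160)=107438159466, p(161)=118159068427, p(162)=129913904637, p(163)=142798995930, p(164)=156919475295, p(165)=172389800255, p(166)=189334822579, p(167)=207890420102, p(168)=228204732751, p(169)=250438925115, p(170)=274768617130, p(171)=301384802048, p(172)=330495499613, p(173)=362326859895, p(174)=397125074750, p(175)=435157697830, p(176)=476715857290, p(177)=522115831195, p(178)=571701605655, p(179)=625846753120, p(180)=684957390936, p(181)=749474411781, p(182)=819876908323, p(183)=896684817527, p(184)=980462880430, p(185)=1071823774337, p(186)=1171432692373, p(187)=1280011042268, p(188)=1398341745571, p(189)=1527273599625, p(190)=1667727404093.
Final step: p(191) = p(190) + p(189) - p(186) - p(184) + p(179) + p(176) - p(169) - p(165) + p(156) + p(151) - p(140) - p(134) + p(121) + p(114) - p(99) - p(91) + p(74) + p(65) - p(46) - p(36) + p(15) + p(4)
= 1667727404093 + 1527273599625 - 1171432692373 - 980462880430 + 625846753120 + 476715857290 - 250438925115 - 172389800255 + 73232243759 + 45060624582 - 15065878135 - 8149040695 + 2056148051 + 952050665 - 169229875 - 64112359 + 7089500 + 2012558 - 105558 - 17977 + 176 + 5
= 1820701100652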